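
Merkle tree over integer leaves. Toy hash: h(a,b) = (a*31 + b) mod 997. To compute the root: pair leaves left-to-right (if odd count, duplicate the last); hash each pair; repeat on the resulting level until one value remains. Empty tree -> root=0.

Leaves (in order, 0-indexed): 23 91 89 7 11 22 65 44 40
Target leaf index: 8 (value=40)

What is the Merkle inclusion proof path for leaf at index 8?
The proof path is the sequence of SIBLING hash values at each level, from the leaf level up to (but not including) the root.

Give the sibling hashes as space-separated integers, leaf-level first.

L0 (leaves): [23, 91, 89, 7, 11, 22, 65, 44, 40], target index=8
L1: h(23,91)=(23*31+91)%997=804 [pair 0] h(89,7)=(89*31+7)%997=772 [pair 1] h(11,22)=(11*31+22)%997=363 [pair 2] h(65,44)=(65*31+44)%997=65 [pair 3] h(40,40)=(40*31+40)%997=283 [pair 4] -> [804, 772, 363, 65, 283]
  Sibling for proof at L0: 40
L2: h(804,772)=(804*31+772)%997=771 [pair 0] h(363,65)=(363*31+65)%997=351 [pair 1] h(283,283)=(283*31+283)%997=83 [pair 2] -> [771, 351, 83]
  Sibling for proof at L1: 283
L3: h(771,351)=(771*31+351)%997=324 [pair 0] h(83,83)=(83*31+83)%997=662 [pair 1] -> [324, 662]
  Sibling for proof at L2: 83
L4: h(324,662)=(324*31+662)%997=736 [pair 0] -> [736]
  Sibling for proof at L3: 324
Root: 736
Proof path (sibling hashes from leaf to root): [40, 283, 83, 324]

Answer: 40 283 83 324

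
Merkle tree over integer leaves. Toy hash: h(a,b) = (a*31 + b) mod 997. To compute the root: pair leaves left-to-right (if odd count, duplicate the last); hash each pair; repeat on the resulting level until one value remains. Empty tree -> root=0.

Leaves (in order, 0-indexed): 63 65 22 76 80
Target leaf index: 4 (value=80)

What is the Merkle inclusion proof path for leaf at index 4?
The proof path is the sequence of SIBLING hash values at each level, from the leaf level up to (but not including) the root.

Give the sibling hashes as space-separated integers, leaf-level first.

L0 (leaves): [63, 65, 22, 76, 80], target index=4
L1: h(63,65)=(63*31+65)%997=24 [pair 0] h(22,76)=(22*31+76)%997=758 [pair 1] h(80,80)=(80*31+80)%997=566 [pair 2] -> [24, 758, 566]
  Sibling for proof at L0: 80
L2: h(24,758)=(24*31+758)%997=505 [pair 0] h(566,566)=(566*31+566)%997=166 [pair 1] -> [505, 166]
  Sibling for proof at L1: 566
L3: h(505,166)=(505*31+166)%997=866 [pair 0] -> [866]
  Sibling for proof at L2: 505
Root: 866
Proof path (sibling hashes from leaf to root): [80, 566, 505]

Answer: 80 566 505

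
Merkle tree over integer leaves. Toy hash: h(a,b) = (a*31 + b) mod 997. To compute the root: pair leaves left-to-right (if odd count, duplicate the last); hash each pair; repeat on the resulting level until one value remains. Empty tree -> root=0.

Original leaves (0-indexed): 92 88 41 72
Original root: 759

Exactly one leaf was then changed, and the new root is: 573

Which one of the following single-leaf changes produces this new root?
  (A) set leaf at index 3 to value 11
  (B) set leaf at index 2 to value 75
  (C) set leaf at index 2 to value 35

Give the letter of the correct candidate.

Answer: C

Derivation:
Original leaves: [92, 88, 41, 72]
Target new root: 573
Try each candidate change and compute the resulting root:
Candidate A: set leaf[3] = 11 -> leaves = [92, 88, 41, 11]
  L0: [92, 88, 41, 11]
  L1: h(92,88)=(92*31+88)%997=946 h(41,11)=(41*31+11)%997=285 -> [946, 285]
  L2: h(946,285)=(946*31+285)%997=698 -> [698]
  root = 698 != target 573
Candidate B: set leaf[2] = 75 -> leaves = [92, 88, 75, 72]
  L0: [92, 88, 75, 72]
  L1: h(92,88)=(92*31+88)%997=946 h(75,72)=(75*31+72)%997=403 -> [946, 403]
  L2: h(946,403)=(946*31+403)%997=816 -> [816]
  root = 816 != target 573
Candidate C: set leaf[2] = 35 -> leaves = [92, 88, 35, 72]
  L0: [92, 88, 35, 72]
  L1: h(92,88)=(92*31+88)%997=946 h(35,72)=(35*31+72)%997=160 -> [946, 160]
  L2: h(946,160)=(946*31+160)%997=573 -> [573]
  root = 573 == target 573  ** MATCH **
Candidate C produces the target root.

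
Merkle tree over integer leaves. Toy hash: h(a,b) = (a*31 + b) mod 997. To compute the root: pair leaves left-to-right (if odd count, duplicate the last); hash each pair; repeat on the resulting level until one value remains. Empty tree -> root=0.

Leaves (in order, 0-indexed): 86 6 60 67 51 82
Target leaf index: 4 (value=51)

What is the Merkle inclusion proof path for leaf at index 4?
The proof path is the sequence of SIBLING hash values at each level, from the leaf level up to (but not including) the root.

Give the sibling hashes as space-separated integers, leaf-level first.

Answer: 82 666 14

Derivation:
L0 (leaves): [86, 6, 60, 67, 51, 82], target index=4
L1: h(86,6)=(86*31+6)%997=678 [pair 0] h(60,67)=(60*31+67)%997=930 [pair 1] h(51,82)=(51*31+82)%997=666 [pair 2] -> [678, 930, 666]
  Sibling for proof at L0: 82
L2: h(678,930)=(678*31+930)%997=14 [pair 0] h(666,666)=(666*31+666)%997=375 [pair 1] -> [14, 375]
  Sibling for proof at L1: 666
L3: h(14,375)=(14*31+375)%997=809 [pair 0] -> [809]
  Sibling for proof at L2: 14
Root: 809
Proof path (sibling hashes from leaf to root): [82, 666, 14]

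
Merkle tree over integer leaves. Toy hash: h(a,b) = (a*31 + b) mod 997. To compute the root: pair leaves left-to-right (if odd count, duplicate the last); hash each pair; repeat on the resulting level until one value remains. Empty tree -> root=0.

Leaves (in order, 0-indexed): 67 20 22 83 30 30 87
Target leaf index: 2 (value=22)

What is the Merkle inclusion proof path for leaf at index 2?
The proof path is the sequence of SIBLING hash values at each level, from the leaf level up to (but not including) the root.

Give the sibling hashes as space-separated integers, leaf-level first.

Answer: 83 103 640

Derivation:
L0 (leaves): [67, 20, 22, 83, 30, 30, 87], target index=2
L1: h(67,20)=(67*31+20)%997=103 [pair 0] h(22,83)=(22*31+83)%997=765 [pair 1] h(30,30)=(30*31+30)%997=960 [pair 2] h(87,87)=(87*31+87)%997=790 [pair 3] -> [103, 765, 960, 790]
  Sibling for proof at L0: 83
L2: h(103,765)=(103*31+765)%997=967 [pair 0] h(960,790)=(960*31+790)%997=640 [pair 1] -> [967, 640]
  Sibling for proof at L1: 103
L3: h(967,640)=(967*31+640)%997=707 [pair 0] -> [707]
  Sibling for proof at L2: 640
Root: 707
Proof path (sibling hashes from leaf to root): [83, 103, 640]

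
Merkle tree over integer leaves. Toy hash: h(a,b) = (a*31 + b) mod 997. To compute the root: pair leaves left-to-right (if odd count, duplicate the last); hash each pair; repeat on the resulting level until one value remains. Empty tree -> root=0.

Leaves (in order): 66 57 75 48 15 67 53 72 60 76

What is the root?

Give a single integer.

L0: [66, 57, 75, 48, 15, 67, 53, 72, 60, 76]
L1: h(66,57)=(66*31+57)%997=109 h(75,48)=(75*31+48)%997=379 h(15,67)=(15*31+67)%997=532 h(53,72)=(53*31+72)%997=718 h(60,76)=(60*31+76)%997=939 -> [109, 379, 532, 718, 939]
L2: h(109,379)=(109*31+379)%997=767 h(532,718)=(532*31+718)%997=261 h(939,939)=(939*31+939)%997=138 -> [767, 261, 138]
L3: h(767,261)=(767*31+261)%997=110 h(138,138)=(138*31+138)%997=428 -> [110, 428]
L4: h(110,428)=(110*31+428)%997=847 -> [847]

Answer: 847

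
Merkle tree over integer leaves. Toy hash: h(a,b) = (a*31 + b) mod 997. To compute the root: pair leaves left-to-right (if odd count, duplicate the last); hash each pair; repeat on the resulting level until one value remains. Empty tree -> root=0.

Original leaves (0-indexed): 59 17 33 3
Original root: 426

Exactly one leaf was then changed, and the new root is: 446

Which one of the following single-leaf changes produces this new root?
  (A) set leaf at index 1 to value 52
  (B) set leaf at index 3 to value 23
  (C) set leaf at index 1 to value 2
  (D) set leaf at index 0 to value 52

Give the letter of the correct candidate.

Answer: B

Derivation:
Original leaves: [59, 17, 33, 3]
Target new root: 446
Try each candidate change and compute the resulting root:
Candidate A: set leaf[1] = 52 -> leaves = [59, 52, 33, 3]
  L0: [59, 52, 33, 3]
  L1: h(59,52)=(59*31+52)%997=884 h(33,3)=(33*31+3)%997=29 -> [884, 29]
  L2: h(884,29)=(884*31+29)%997=514 -> [514]
  root = 514 != target 446
Candidate B: set leaf[3] = 23 -> leaves = [59, 17, 33, 23]
  L0: [59, 17, 33, 23]
  L1: h(59,17)=(59*31+17)%997=849 h(33,23)=(33*31+23)%997=49 -> [849, 49]
  L2: h(849,49)=(849*31+49)%997=446 -> [446]
  root = 446 == target 446  ** MATCH **
Candidate C: set leaf[1] = 2 -> leaves = [59, 2, 33, 3]
  L0: [59, 2, 33, 3]
  L1: h(59,2)=(59*31+2)%997=834 h(33,3)=(33*31+3)%997=29 -> [834, 29]
  L2: h(834,29)=(834*31+29)%997=958 -> [958]
  root = 958 != target 446
Candidate D: set leaf[0] = 52 -> leaves = [52, 17, 33, 3]
  L0: [52, 17, 33, 3]
  L1: h(52,17)=(52*31+17)%997=632 h(33,3)=(33*31+3)%997=29 -> [632, 29]
  L2: h(632,29)=(632*31+29)%997=678 -> [678]
  root = 678 != target 446
Candidate B produces the target root.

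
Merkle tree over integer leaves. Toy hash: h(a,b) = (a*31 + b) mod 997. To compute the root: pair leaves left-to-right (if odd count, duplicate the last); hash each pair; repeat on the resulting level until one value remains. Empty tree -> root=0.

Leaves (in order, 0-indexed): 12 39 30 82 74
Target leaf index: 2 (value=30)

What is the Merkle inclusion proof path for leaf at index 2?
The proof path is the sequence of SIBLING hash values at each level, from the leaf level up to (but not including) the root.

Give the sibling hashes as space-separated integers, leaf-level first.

Answer: 82 411 4

Derivation:
L0 (leaves): [12, 39, 30, 82, 74], target index=2
L1: h(12,39)=(12*31+39)%997=411 [pair 0] h(30,82)=(30*31+82)%997=15 [pair 1] h(74,74)=(74*31+74)%997=374 [pair 2] -> [411, 15, 374]
  Sibling for proof at L0: 82
L2: h(411,15)=(411*31+15)%997=792 [pair 0] h(374,374)=(374*31+374)%997=4 [pair 1] -> [792, 4]
  Sibling for proof at L1: 411
L3: h(792,4)=(792*31+4)%997=628 [pair 0] -> [628]
  Sibling for proof at L2: 4
Root: 628
Proof path (sibling hashes from leaf to root): [82, 411, 4]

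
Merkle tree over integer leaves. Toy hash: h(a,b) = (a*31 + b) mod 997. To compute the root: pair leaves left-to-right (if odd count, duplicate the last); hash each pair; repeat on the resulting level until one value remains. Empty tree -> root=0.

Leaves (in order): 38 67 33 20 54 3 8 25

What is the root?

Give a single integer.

L0: [38, 67, 33, 20, 54, 3, 8, 25]
L1: h(38,67)=(38*31+67)%997=248 h(33,20)=(33*31+20)%997=46 h(54,3)=(54*31+3)%997=680 h(8,25)=(8*31+25)%997=273 -> [248, 46, 680, 273]
L2: h(248,46)=(248*31+46)%997=755 h(680,273)=(680*31+273)%997=416 -> [755, 416]
L3: h(755,416)=(755*31+416)%997=890 -> [890]

Answer: 890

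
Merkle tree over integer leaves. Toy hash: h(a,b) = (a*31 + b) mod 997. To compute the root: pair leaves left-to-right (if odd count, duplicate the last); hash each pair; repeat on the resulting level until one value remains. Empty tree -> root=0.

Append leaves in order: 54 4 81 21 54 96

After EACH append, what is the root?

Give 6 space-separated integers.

Answer: 54 681 772 712 599 946

Derivation:
After append 54 (leaves=[54]):
  L0: [54]
  root=54
After append 4 (leaves=[54, 4]):
  L0: [54, 4]
  L1: h(54,4)=(54*31+4)%997=681 -> [681]
  root=681
After append 81 (leaves=[54, 4, 81]):
  L0: [54, 4, 81]
  L1: h(54,4)=(54*31+4)%997=681 h(81,81)=(81*31+81)%997=598 -> [681, 598]
  L2: h(681,598)=(681*31+598)%997=772 -> [772]
  root=772
After append 21 (leaves=[54, 4, 81, 21]):
  L0: [54, 4, 81, 21]
  L1: h(54,4)=(54*31+4)%997=681 h(81,21)=(81*31+21)%997=538 -> [681, 538]
  L2: h(681,538)=(681*31+538)%997=712 -> [712]
  root=712
After append 54 (leaves=[54, 4, 81, 21, 54]):
  L0: [54, 4, 81, 21, 54]
  L1: h(54,4)=(54*31+4)%997=681 h(81,21)=(81*31+21)%997=538 h(54,54)=(54*31+54)%997=731 -> [681, 538, 731]
  L2: h(681,538)=(681*31+538)%997=712 h(731,731)=(731*31+731)%997=461 -> [712, 461]
  L3: h(712,461)=(712*31+461)%997=599 -> [599]
  root=599
After append 96 (leaves=[54, 4, 81, 21, 54, 96]):
  L0: [54, 4, 81, 21, 54, 96]
  L1: h(54,4)=(54*31+4)%997=681 h(81,21)=(81*31+21)%997=538 h(54,96)=(54*31+96)%997=773 -> [681, 538, 773]
  L2: h(681,538)=(681*31+538)%997=712 h(773,773)=(773*31+773)%997=808 -> [712, 808]
  L3: h(712,808)=(712*31+808)%997=946 -> [946]
  root=946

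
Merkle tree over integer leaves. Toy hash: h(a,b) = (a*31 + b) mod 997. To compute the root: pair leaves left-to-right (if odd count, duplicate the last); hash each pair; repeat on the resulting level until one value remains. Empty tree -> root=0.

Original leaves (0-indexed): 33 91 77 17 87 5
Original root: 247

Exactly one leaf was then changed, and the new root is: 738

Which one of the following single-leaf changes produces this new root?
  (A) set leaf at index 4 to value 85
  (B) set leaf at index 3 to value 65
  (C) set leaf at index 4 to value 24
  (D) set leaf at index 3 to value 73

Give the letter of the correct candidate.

Original leaves: [33, 91, 77, 17, 87, 5]
Target new root: 738
Try each candidate change and compute the resulting root:
Candidate A: set leaf[4] = 85 -> leaves = [33, 91, 77, 17, 85, 5]
  L0: [33, 91, 77, 17, 85, 5]
  L1: h(33,91)=(33*31+91)%997=117 h(77,17)=(77*31+17)%997=410 h(85,5)=(85*31+5)%997=646 -> [117, 410, 646]
  L2: h(117,410)=(117*31+410)%997=49 h(646,646)=(646*31+646)%997=732 -> [49, 732]
  L3: h(49,732)=(49*31+732)%997=257 -> [257]
  root = 257 != target 738
Candidate B: set leaf[3] = 65 -> leaves = [33, 91, 77, 65, 87, 5]
  L0: [33, 91, 77, 65, 87, 5]
  L1: h(33,91)=(33*31+91)%997=117 h(77,65)=(77*31+65)%997=458 h(87,5)=(87*31+5)%997=708 -> [117, 458, 708]
  L2: h(117,458)=(117*31+458)%997=97 h(708,708)=(708*31+708)%997=722 -> [97, 722]
  L3: h(97,722)=(97*31+722)%997=738 -> [738]
  root = 738 == target 738  ** MATCH **
Candidate C: set leaf[4] = 24 -> leaves = [33, 91, 77, 17, 24, 5]
  L0: [33, 91, 77, 17, 24, 5]
  L1: h(33,91)=(33*31+91)%997=117 h(77,17)=(77*31+17)%997=410 h(24,5)=(24*31+5)%997=749 -> [117, 410, 749]
  L2: h(117,410)=(117*31+410)%997=49 h(749,749)=(749*31+749)%997=40 -> [49, 40]
  L3: h(49,40)=(49*31+40)%997=562 -> [562]
  root = 562 != target 738
Candidate D: set leaf[3] = 73 -> leaves = [33, 91, 77, 73, 87, 5]
  L0: [33, 91, 77, 73, 87, 5]
  L1: h(33,91)=(33*31+91)%997=117 h(77,73)=(77*31+73)%997=466 h(87,5)=(87*31+5)%997=708 -> [117, 466, 708]
  L2: h(117,466)=(117*31+466)%997=105 h(708,708)=(708*31+708)%997=722 -> [105, 722]
  L3: h(105,722)=(105*31+722)%997=986 -> [986]
  root = 986 != target 738
Candidate B produces the target root.

Answer: B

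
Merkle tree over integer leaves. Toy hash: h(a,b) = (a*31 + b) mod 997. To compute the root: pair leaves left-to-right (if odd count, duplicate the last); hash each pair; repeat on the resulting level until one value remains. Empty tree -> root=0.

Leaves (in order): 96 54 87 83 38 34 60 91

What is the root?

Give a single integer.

Answer: 671

Derivation:
L0: [96, 54, 87, 83, 38, 34, 60, 91]
L1: h(96,54)=(96*31+54)%997=39 h(87,83)=(87*31+83)%997=786 h(38,34)=(38*31+34)%997=215 h(60,91)=(60*31+91)%997=954 -> [39, 786, 215, 954]
L2: h(39,786)=(39*31+786)%997=1 h(215,954)=(215*31+954)%997=640 -> [1, 640]
L3: h(1,640)=(1*31+640)%997=671 -> [671]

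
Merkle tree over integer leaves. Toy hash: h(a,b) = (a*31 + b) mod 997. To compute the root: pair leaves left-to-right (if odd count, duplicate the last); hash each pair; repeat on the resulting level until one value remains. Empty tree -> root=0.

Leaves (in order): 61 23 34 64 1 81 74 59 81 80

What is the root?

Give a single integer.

L0: [61, 23, 34, 64, 1, 81, 74, 59, 81, 80]
L1: h(61,23)=(61*31+23)%997=917 h(34,64)=(34*31+64)%997=121 h(1,81)=(1*31+81)%997=112 h(74,59)=(74*31+59)%997=359 h(81,80)=(81*31+80)%997=597 -> [917, 121, 112, 359, 597]
L2: h(917,121)=(917*31+121)%997=632 h(112,359)=(112*31+359)%997=840 h(597,597)=(597*31+597)%997=161 -> [632, 840, 161]
L3: h(632,840)=(632*31+840)%997=492 h(161,161)=(161*31+161)%997=167 -> [492, 167]
L4: h(492,167)=(492*31+167)%997=464 -> [464]

Answer: 464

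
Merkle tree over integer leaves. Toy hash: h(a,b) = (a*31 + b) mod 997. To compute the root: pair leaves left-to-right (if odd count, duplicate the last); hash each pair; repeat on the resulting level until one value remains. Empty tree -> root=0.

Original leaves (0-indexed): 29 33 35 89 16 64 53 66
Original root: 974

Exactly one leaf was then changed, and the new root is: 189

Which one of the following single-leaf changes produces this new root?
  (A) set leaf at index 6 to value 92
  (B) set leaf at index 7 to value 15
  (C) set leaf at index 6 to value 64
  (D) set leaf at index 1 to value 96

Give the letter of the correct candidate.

Original leaves: [29, 33, 35, 89, 16, 64, 53, 66]
Target new root: 189
Try each candidate change and compute the resulting root:
Candidate A: set leaf[6] = 92 -> leaves = [29, 33, 35, 89, 16, 64, 92, 66]
  L0: [29, 33, 35, 89, 16, 64, 92, 66]
  L1: h(29,33)=(29*31+33)%997=932 h(35,89)=(35*31+89)%997=177 h(16,64)=(16*31+64)%997=560 h(92,66)=(92*31+66)%997=924 -> [932, 177, 560, 924]
  L2: h(932,177)=(932*31+177)%997=156 h(560,924)=(560*31+924)%997=338 -> [156, 338]
  L3: h(156,338)=(156*31+338)%997=189 -> [189]
  root = 189 == target 189  ** MATCH **
Candidate B: set leaf[7] = 15 -> leaves = [29, 33, 35, 89, 16, 64, 53, 15]
  L0: [29, 33, 35, 89, 16, 64, 53, 15]
  L1: h(29,33)=(29*31+33)%997=932 h(35,89)=(35*31+89)%997=177 h(16,64)=(16*31+64)%997=560 h(53,15)=(53*31+15)%997=661 -> [932, 177, 560, 661]
  L2: h(932,177)=(932*31+177)%997=156 h(560,661)=(560*31+661)%997=75 -> [156, 75]
  L3: h(156,75)=(156*31+75)%997=923 -> [923]
  root = 923 != target 189
Candidate C: set leaf[6] = 64 -> leaves = [29, 33, 35, 89, 16, 64, 64, 66]
  L0: [29, 33, 35, 89, 16, 64, 64, 66]
  L1: h(29,33)=(29*31+33)%997=932 h(35,89)=(35*31+89)%997=177 h(16,64)=(16*31+64)%997=560 h(64,66)=(64*31+66)%997=56 -> [932, 177, 560, 56]
  L2: h(932,177)=(932*31+177)%997=156 h(560,56)=(560*31+56)%997=467 -> [156, 467]
  L3: h(156,467)=(156*31+467)%997=318 -> [318]
  root = 318 != target 189
Candidate D: set leaf[1] = 96 -> leaves = [29, 96, 35, 89, 16, 64, 53, 66]
  L0: [29, 96, 35, 89, 16, 64, 53, 66]
  L1: h(29,96)=(29*31+96)%997=995 h(35,89)=(35*31+89)%997=177 h(16,64)=(16*31+64)%997=560 h(53,66)=(53*31+66)%997=712 -> [995, 177, 560, 712]
  L2: h(995,177)=(995*31+177)%997=115 h(560,712)=(560*31+712)%997=126 -> [115, 126]
  L3: h(115,126)=(115*31+126)%997=700 -> [700]
  root = 700 != target 189
Candidate A produces the target root.

Answer: A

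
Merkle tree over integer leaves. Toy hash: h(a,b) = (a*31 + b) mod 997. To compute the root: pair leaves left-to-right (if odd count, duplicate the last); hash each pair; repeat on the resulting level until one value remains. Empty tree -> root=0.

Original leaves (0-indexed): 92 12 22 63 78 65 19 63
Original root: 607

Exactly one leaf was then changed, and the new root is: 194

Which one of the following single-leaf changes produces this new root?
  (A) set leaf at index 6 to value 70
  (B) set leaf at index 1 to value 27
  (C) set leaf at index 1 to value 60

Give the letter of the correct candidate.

Answer: A

Derivation:
Original leaves: [92, 12, 22, 63, 78, 65, 19, 63]
Target new root: 194
Try each candidate change and compute the resulting root:
Candidate A: set leaf[6] = 70 -> leaves = [92, 12, 22, 63, 78, 65, 70, 63]
  L0: [92, 12, 22, 63, 78, 65, 70, 63]
  L1: h(92,12)=(92*31+12)%997=870 h(22,63)=(22*31+63)%997=745 h(78,65)=(78*31+65)%997=489 h(70,63)=(70*31+63)%997=239 -> [870, 745, 489, 239]
  L2: h(870,745)=(870*31+745)%997=796 h(489,239)=(489*31+239)%997=443 -> [796, 443]
  L3: h(796,443)=(796*31+443)%997=194 -> [194]
  root = 194 == target 194  ** MATCH **
Candidate B: set leaf[1] = 27 -> leaves = [92, 27, 22, 63, 78, 65, 19, 63]
  L0: [92, 27, 22, 63, 78, 65, 19, 63]
  L1: h(92,27)=(92*31+27)%997=885 h(22,63)=(22*31+63)%997=745 h(78,65)=(78*31+65)%997=489 h(19,63)=(19*31+63)%997=652 -> [885, 745, 489, 652]
  L2: h(885,745)=(885*31+745)%997=264 h(489,652)=(489*31+652)%997=856 -> [264, 856]
  L3: h(264,856)=(264*31+856)%997=67 -> [67]
  root = 67 != target 194
Candidate C: set leaf[1] = 60 -> leaves = [92, 60, 22, 63, 78, 65, 19, 63]
  L0: [92, 60, 22, 63, 78, 65, 19, 63]
  L1: h(92,60)=(92*31+60)%997=918 h(22,63)=(22*31+63)%997=745 h(78,65)=(78*31+65)%997=489 h(19,63)=(19*31+63)%997=652 -> [918, 745, 489, 652]
  L2: h(918,745)=(918*31+745)%997=290 h(489,652)=(489*31+652)%997=856 -> [290, 856]
  L3: h(290,856)=(290*31+856)%997=873 -> [873]
  root = 873 != target 194
Candidate A produces the target root.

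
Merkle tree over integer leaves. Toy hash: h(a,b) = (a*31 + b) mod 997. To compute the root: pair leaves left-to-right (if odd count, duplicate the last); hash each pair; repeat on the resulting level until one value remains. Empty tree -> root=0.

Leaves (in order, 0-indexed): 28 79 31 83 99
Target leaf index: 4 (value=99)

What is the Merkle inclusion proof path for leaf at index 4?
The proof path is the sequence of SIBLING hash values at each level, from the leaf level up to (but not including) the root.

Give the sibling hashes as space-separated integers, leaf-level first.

L0 (leaves): [28, 79, 31, 83, 99], target index=4
L1: h(28,79)=(28*31+79)%997=947 [pair 0] h(31,83)=(31*31+83)%997=47 [pair 1] h(99,99)=(99*31+99)%997=177 [pair 2] -> [947, 47, 177]
  Sibling for proof at L0: 99
L2: h(947,47)=(947*31+47)%997=491 [pair 0] h(177,177)=(177*31+177)%997=679 [pair 1] -> [491, 679]
  Sibling for proof at L1: 177
L3: h(491,679)=(491*31+679)%997=945 [pair 0] -> [945]
  Sibling for proof at L2: 491
Root: 945
Proof path (sibling hashes from leaf to root): [99, 177, 491]

Answer: 99 177 491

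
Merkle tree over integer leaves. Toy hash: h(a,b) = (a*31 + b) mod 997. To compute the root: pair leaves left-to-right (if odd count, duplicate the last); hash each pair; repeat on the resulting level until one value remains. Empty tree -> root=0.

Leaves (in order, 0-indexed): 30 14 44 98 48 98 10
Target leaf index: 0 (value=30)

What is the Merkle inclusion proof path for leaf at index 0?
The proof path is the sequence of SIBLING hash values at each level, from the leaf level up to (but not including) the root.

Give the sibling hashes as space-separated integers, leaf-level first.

Answer: 14 465 633

Derivation:
L0 (leaves): [30, 14, 44, 98, 48, 98, 10], target index=0
L1: h(30,14)=(30*31+14)%997=944 [pair 0] h(44,98)=(44*31+98)%997=465 [pair 1] h(48,98)=(48*31+98)%997=589 [pair 2] h(10,10)=(10*31+10)%997=320 [pair 3] -> [944, 465, 589, 320]
  Sibling for proof at L0: 14
L2: h(944,465)=(944*31+465)%997=816 [pair 0] h(589,320)=(589*31+320)%997=633 [pair 1] -> [816, 633]
  Sibling for proof at L1: 465
L3: h(816,633)=(816*31+633)%997=7 [pair 0] -> [7]
  Sibling for proof at L2: 633
Root: 7
Proof path (sibling hashes from leaf to root): [14, 465, 633]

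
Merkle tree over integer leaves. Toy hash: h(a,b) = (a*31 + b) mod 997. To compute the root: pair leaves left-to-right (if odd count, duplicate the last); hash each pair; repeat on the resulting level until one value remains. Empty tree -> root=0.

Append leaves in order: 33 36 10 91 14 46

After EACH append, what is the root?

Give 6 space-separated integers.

After append 33 (leaves=[33]):
  L0: [33]
  root=33
After append 36 (leaves=[33, 36]):
  L0: [33, 36]
  L1: h(33,36)=(33*31+36)%997=62 -> [62]
  root=62
After append 10 (leaves=[33, 36, 10]):
  L0: [33, 36, 10]
  L1: h(33,36)=(33*31+36)%997=62 h(10,10)=(10*31+10)%997=320 -> [62, 320]
  L2: h(62,320)=(62*31+320)%997=248 -> [248]
  root=248
After append 91 (leaves=[33, 36, 10, 91]):
  L0: [33, 36, 10, 91]
  L1: h(33,36)=(33*31+36)%997=62 h(10,91)=(10*31+91)%997=401 -> [62, 401]
  L2: h(62,401)=(62*31+401)%997=329 -> [329]
  root=329
After append 14 (leaves=[33, 36, 10, 91, 14]):
  L0: [33, 36, 10, 91, 14]
  L1: h(33,36)=(33*31+36)%997=62 h(10,91)=(10*31+91)%997=401 h(14,14)=(14*31+14)%997=448 -> [62, 401, 448]
  L2: h(62,401)=(62*31+401)%997=329 h(448,448)=(448*31+448)%997=378 -> [329, 378]
  L3: h(329,378)=(329*31+378)%997=607 -> [607]
  root=607
After append 46 (leaves=[33, 36, 10, 91, 14, 46]):
  L0: [33, 36, 10, 91, 14, 46]
  L1: h(33,36)=(33*31+36)%997=62 h(10,91)=(10*31+91)%997=401 h(14,46)=(14*31+46)%997=480 -> [62, 401, 480]
  L2: h(62,401)=(62*31+401)%997=329 h(480,480)=(480*31+480)%997=405 -> [329, 405]
  L3: h(329,405)=(329*31+405)%997=634 -> [634]
  root=634

Answer: 33 62 248 329 607 634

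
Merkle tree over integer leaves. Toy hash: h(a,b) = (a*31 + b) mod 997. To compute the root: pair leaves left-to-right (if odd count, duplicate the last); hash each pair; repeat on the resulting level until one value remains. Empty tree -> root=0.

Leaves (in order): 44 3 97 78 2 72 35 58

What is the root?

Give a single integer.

Answer: 873

Derivation:
L0: [44, 3, 97, 78, 2, 72, 35, 58]
L1: h(44,3)=(44*31+3)%997=370 h(97,78)=(97*31+78)%997=94 h(2,72)=(2*31+72)%997=134 h(35,58)=(35*31+58)%997=146 -> [370, 94, 134, 146]
L2: h(370,94)=(370*31+94)%997=597 h(134,146)=(134*31+146)%997=312 -> [597, 312]
L3: h(597,312)=(597*31+312)%997=873 -> [873]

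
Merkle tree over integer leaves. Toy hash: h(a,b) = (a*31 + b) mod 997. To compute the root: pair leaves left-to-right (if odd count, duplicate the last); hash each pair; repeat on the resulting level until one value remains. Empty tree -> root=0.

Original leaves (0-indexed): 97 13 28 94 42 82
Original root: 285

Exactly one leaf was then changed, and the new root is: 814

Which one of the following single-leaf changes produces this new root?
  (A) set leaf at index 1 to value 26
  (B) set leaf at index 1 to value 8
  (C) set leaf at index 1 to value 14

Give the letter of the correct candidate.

Original leaves: [97, 13, 28, 94, 42, 82]
Target new root: 814
Try each candidate change and compute the resulting root:
Candidate A: set leaf[1] = 26 -> leaves = [97, 26, 28, 94, 42, 82]
  L0: [97, 26, 28, 94, 42, 82]
  L1: h(97,26)=(97*31+26)%997=42 h(28,94)=(28*31+94)%997=962 h(42,82)=(42*31+82)%997=387 -> [42, 962, 387]
  L2: h(42,962)=(42*31+962)%997=270 h(387,387)=(387*31+387)%997=420 -> [270, 420]
  L3: h(270,420)=(270*31+420)%997=814 -> [814]
  root = 814 == target 814  ** MATCH **
Candidate B: set leaf[1] = 8 -> leaves = [97, 8, 28, 94, 42, 82]
  L0: [97, 8, 28, 94, 42, 82]
  L1: h(97,8)=(97*31+8)%997=24 h(28,94)=(28*31+94)%997=962 h(42,82)=(42*31+82)%997=387 -> [24, 962, 387]
  L2: h(24,962)=(24*31+962)%997=709 h(387,387)=(387*31+387)%997=420 -> [709, 420]
  L3: h(709,420)=(709*31+420)%997=465 -> [465]
  root = 465 != target 814
Candidate C: set leaf[1] = 14 -> leaves = [97, 14, 28, 94, 42, 82]
  L0: [97, 14, 28, 94, 42, 82]
  L1: h(97,14)=(97*31+14)%997=30 h(28,94)=(28*31+94)%997=962 h(42,82)=(42*31+82)%997=387 -> [30, 962, 387]
  L2: h(30,962)=(30*31+962)%997=895 h(387,387)=(387*31+387)%997=420 -> [895, 420]
  L3: h(895,420)=(895*31+420)%997=249 -> [249]
  root = 249 != target 814
Candidate A produces the target root.

Answer: A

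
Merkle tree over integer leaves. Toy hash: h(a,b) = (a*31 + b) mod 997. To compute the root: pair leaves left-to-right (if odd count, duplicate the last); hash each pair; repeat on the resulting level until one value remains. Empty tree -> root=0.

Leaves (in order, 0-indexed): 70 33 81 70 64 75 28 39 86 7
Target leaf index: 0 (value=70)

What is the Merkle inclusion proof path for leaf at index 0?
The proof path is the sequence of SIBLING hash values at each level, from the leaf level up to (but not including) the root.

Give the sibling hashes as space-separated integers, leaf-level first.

Answer: 33 587 928 387

Derivation:
L0 (leaves): [70, 33, 81, 70, 64, 75, 28, 39, 86, 7], target index=0
L1: h(70,33)=(70*31+33)%997=209 [pair 0] h(81,70)=(81*31+70)%997=587 [pair 1] h(64,75)=(64*31+75)%997=65 [pair 2] h(28,39)=(28*31+39)%997=907 [pair 3] h(86,7)=(86*31+7)%997=679 [pair 4] -> [209, 587, 65, 907, 679]
  Sibling for proof at L0: 33
L2: h(209,587)=(209*31+587)%997=87 [pair 0] h(65,907)=(65*31+907)%997=928 [pair 1] h(679,679)=(679*31+679)%997=791 [pair 2] -> [87, 928, 791]
  Sibling for proof at L1: 587
L3: h(87,928)=(87*31+928)%997=634 [pair 0] h(791,791)=(791*31+791)%997=387 [pair 1] -> [634, 387]
  Sibling for proof at L2: 928
L4: h(634,387)=(634*31+387)%997=101 [pair 0] -> [101]
  Sibling for proof at L3: 387
Root: 101
Proof path (sibling hashes from leaf to root): [33, 587, 928, 387]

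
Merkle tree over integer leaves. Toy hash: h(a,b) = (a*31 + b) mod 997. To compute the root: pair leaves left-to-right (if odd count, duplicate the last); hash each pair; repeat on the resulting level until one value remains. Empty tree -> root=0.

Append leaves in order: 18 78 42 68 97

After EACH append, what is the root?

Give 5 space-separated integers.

Answer: 18 636 123 149 259

Derivation:
After append 18 (leaves=[18]):
  L0: [18]
  root=18
After append 78 (leaves=[18, 78]):
  L0: [18, 78]
  L1: h(18,78)=(18*31+78)%997=636 -> [636]
  root=636
After append 42 (leaves=[18, 78, 42]):
  L0: [18, 78, 42]
  L1: h(18,78)=(18*31+78)%997=636 h(42,42)=(42*31+42)%997=347 -> [636, 347]
  L2: h(636,347)=(636*31+347)%997=123 -> [123]
  root=123
After append 68 (leaves=[18, 78, 42, 68]):
  L0: [18, 78, 42, 68]
  L1: h(18,78)=(18*31+78)%997=636 h(42,68)=(42*31+68)%997=373 -> [636, 373]
  L2: h(636,373)=(636*31+373)%997=149 -> [149]
  root=149
After append 97 (leaves=[18, 78, 42, 68, 97]):
  L0: [18, 78, 42, 68, 97]
  L1: h(18,78)=(18*31+78)%997=636 h(42,68)=(42*31+68)%997=373 h(97,97)=(97*31+97)%997=113 -> [636, 373, 113]
  L2: h(636,373)=(636*31+373)%997=149 h(113,113)=(113*31+113)%997=625 -> [149, 625]
  L3: h(149,625)=(149*31+625)%997=259 -> [259]
  root=259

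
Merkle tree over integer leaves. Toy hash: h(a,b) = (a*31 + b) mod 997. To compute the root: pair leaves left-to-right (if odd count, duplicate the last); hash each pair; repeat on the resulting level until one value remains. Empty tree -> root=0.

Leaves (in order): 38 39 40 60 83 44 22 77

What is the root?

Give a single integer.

Answer: 608

Derivation:
L0: [38, 39, 40, 60, 83, 44, 22, 77]
L1: h(38,39)=(38*31+39)%997=220 h(40,60)=(40*31+60)%997=303 h(83,44)=(83*31+44)%997=623 h(22,77)=(22*31+77)%997=759 -> [220, 303, 623, 759]
L2: h(220,303)=(220*31+303)%997=144 h(623,759)=(623*31+759)%997=132 -> [144, 132]
L3: h(144,132)=(144*31+132)%997=608 -> [608]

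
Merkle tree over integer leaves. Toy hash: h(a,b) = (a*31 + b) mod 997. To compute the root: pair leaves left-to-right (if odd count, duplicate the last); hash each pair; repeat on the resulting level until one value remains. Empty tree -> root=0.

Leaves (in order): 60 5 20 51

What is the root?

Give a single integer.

L0: [60, 5, 20, 51]
L1: h(60,5)=(60*31+5)%997=868 h(20,51)=(20*31+51)%997=671 -> [868, 671]
L2: h(868,671)=(868*31+671)%997=660 -> [660]

Answer: 660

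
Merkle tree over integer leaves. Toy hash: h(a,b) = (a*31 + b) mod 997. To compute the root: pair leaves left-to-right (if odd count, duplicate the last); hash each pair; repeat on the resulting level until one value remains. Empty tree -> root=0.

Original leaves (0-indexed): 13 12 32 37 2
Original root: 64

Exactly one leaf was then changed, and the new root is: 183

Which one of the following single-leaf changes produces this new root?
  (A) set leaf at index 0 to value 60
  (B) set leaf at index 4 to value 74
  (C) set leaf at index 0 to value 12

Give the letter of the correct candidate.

Answer: C

Derivation:
Original leaves: [13, 12, 32, 37, 2]
Target new root: 183
Try each candidate change and compute the resulting root:
Candidate A: set leaf[0] = 60 -> leaves = [60, 12, 32, 37, 2]
  L0: [60, 12, 32, 37, 2]
  L1: h(60,12)=(60*31+12)%997=875 h(32,37)=(32*31+37)%997=32 h(2,2)=(2*31+2)%997=64 -> [875, 32, 64]
  L2: h(875,32)=(875*31+32)%997=238 h(64,64)=(64*31+64)%997=54 -> [238, 54]
  L3: h(238,54)=(238*31+54)%997=453 -> [453]
  root = 453 != target 183
Candidate B: set leaf[4] = 74 -> leaves = [13, 12, 32, 37, 74]
  L0: [13, 12, 32, 37, 74]
  L1: h(13,12)=(13*31+12)%997=415 h(32,37)=(32*31+37)%997=32 h(74,74)=(74*31+74)%997=374 -> [415, 32, 374]
  L2: h(415,32)=(415*31+32)%997=933 h(374,374)=(374*31+374)%997=4 -> [933, 4]
  L3: h(933,4)=(933*31+4)%997=14 -> [14]
  root = 14 != target 183
Candidate C: set leaf[0] = 12 -> leaves = [12, 12, 32, 37, 2]
  L0: [12, 12, 32, 37, 2]
  L1: h(12,12)=(12*31+12)%997=384 h(32,37)=(32*31+37)%997=32 h(2,2)=(2*31+2)%997=64 -> [384, 32, 64]
  L2: h(384,32)=(384*31+32)%997=969 h(64,64)=(64*31+64)%997=54 -> [969, 54]
  L3: h(969,54)=(969*31+54)%997=183 -> [183]
  root = 183 == target 183  ** MATCH **
Candidate C produces the target root.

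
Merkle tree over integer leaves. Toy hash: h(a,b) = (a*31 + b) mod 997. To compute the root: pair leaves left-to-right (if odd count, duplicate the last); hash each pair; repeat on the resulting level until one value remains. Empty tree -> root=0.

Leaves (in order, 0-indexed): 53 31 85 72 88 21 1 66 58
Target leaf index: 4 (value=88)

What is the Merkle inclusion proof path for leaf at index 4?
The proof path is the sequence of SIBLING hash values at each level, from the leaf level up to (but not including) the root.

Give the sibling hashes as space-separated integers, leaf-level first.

L0 (leaves): [53, 31, 85, 72, 88, 21, 1, 66, 58], target index=4
L1: h(53,31)=(53*31+31)%997=677 [pair 0] h(85,72)=(85*31+72)%997=713 [pair 1] h(88,21)=(88*31+21)%997=755 [pair 2] h(1,66)=(1*31+66)%997=97 [pair 3] h(58,58)=(58*31+58)%997=859 [pair 4] -> [677, 713, 755, 97, 859]
  Sibling for proof at L0: 21
L2: h(677,713)=(677*31+713)%997=763 [pair 0] h(755,97)=(755*31+97)%997=571 [pair 1] h(859,859)=(859*31+859)%997=569 [pair 2] -> [763, 571, 569]
  Sibling for proof at L1: 97
L3: h(763,571)=(763*31+571)%997=296 [pair 0] h(569,569)=(569*31+569)%997=262 [pair 1] -> [296, 262]
  Sibling for proof at L2: 763
L4: h(296,262)=(296*31+262)%997=465 [pair 0] -> [465]
  Sibling for proof at L3: 262
Root: 465
Proof path (sibling hashes from leaf to root): [21, 97, 763, 262]

Answer: 21 97 763 262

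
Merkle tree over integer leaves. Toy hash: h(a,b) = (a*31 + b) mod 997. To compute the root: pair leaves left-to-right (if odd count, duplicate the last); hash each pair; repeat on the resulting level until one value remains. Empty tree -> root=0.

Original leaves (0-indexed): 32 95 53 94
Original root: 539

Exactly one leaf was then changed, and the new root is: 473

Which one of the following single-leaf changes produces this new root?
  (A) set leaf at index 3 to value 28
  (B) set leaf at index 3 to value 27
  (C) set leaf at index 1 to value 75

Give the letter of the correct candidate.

Original leaves: [32, 95, 53, 94]
Target new root: 473
Try each candidate change and compute the resulting root:
Candidate A: set leaf[3] = 28 -> leaves = [32, 95, 53, 28]
  L0: [32, 95, 53, 28]
  L1: h(32,95)=(32*31+95)%997=90 h(53,28)=(53*31+28)%997=674 -> [90, 674]
  L2: h(90,674)=(90*31+674)%997=473 -> [473]
  root = 473 == target 473  ** MATCH **
Candidate B: set leaf[3] = 27 -> leaves = [32, 95, 53, 27]
  L0: [32, 95, 53, 27]
  L1: h(32,95)=(32*31+95)%997=90 h(53,27)=(53*31+27)%997=673 -> [90, 673]
  L2: h(90,673)=(90*31+673)%997=472 -> [472]
  root = 472 != target 473
Candidate C: set leaf[1] = 75 -> leaves = [32, 75, 53, 94]
  L0: [32, 75, 53, 94]
  L1: h(32,75)=(32*31+75)%997=70 h(53,94)=(53*31+94)%997=740 -> [70, 740]
  L2: h(70,740)=(70*31+740)%997=916 -> [916]
  root = 916 != target 473
Candidate A produces the target root.

Answer: A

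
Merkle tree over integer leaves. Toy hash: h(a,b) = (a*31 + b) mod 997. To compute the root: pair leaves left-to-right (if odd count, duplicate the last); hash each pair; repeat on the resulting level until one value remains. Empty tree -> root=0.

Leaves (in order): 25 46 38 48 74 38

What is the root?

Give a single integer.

L0: [25, 46, 38, 48, 74, 38]
L1: h(25,46)=(25*31+46)%997=821 h(38,48)=(38*31+48)%997=229 h(74,38)=(74*31+38)%997=338 -> [821, 229, 338]
L2: h(821,229)=(821*31+229)%997=755 h(338,338)=(338*31+338)%997=846 -> [755, 846]
L3: h(755,846)=(755*31+846)%997=323 -> [323]

Answer: 323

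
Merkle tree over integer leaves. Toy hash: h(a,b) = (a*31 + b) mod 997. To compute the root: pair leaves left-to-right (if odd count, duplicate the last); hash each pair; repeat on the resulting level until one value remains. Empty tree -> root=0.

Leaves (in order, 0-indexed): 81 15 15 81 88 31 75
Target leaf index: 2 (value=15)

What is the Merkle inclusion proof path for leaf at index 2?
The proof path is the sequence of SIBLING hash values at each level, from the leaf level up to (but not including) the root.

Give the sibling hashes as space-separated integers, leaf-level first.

Answer: 81 532 193

Derivation:
L0 (leaves): [81, 15, 15, 81, 88, 31, 75], target index=2
L1: h(81,15)=(81*31+15)%997=532 [pair 0] h(15,81)=(15*31+81)%997=546 [pair 1] h(88,31)=(88*31+31)%997=765 [pair 2] h(75,75)=(75*31+75)%997=406 [pair 3] -> [532, 546, 765, 406]
  Sibling for proof at L0: 81
L2: h(532,546)=(532*31+546)%997=89 [pair 0] h(765,406)=(765*31+406)%997=193 [pair 1] -> [89, 193]
  Sibling for proof at L1: 532
L3: h(89,193)=(89*31+193)%997=958 [pair 0] -> [958]
  Sibling for proof at L2: 193
Root: 958
Proof path (sibling hashes from leaf to root): [81, 532, 193]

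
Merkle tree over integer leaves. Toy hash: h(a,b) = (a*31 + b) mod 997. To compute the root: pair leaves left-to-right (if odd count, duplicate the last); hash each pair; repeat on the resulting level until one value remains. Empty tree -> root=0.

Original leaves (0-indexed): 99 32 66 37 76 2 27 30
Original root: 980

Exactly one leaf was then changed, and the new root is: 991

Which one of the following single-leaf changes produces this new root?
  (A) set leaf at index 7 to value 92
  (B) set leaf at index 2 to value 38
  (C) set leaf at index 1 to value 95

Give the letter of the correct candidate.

Answer: B

Derivation:
Original leaves: [99, 32, 66, 37, 76, 2, 27, 30]
Target new root: 991
Try each candidate change and compute the resulting root:
Candidate A: set leaf[7] = 92 -> leaves = [99, 32, 66, 37, 76, 2, 27, 92]
  L0: [99, 32, 66, 37, 76, 2, 27, 92]
  L1: h(99,32)=(99*31+32)%997=110 h(66,37)=(66*31+37)%997=89 h(76,2)=(76*31+2)%997=364 h(27,92)=(27*31+92)%997=929 -> [110, 89, 364, 929]
  L2: h(110,89)=(110*31+89)%997=508 h(364,929)=(364*31+929)%997=249 -> [508, 249]
  L3: h(508,249)=(508*31+249)%997=45 -> [45]
  root = 45 != target 991
Candidate B: set leaf[2] = 38 -> leaves = [99, 32, 38, 37, 76, 2, 27, 30]
  L0: [99, 32, 38, 37, 76, 2, 27, 30]
  L1: h(99,32)=(99*31+32)%997=110 h(38,37)=(38*31+37)%997=218 h(76,2)=(76*31+2)%997=364 h(27,30)=(27*31+30)%997=867 -> [110, 218, 364, 867]
  L2: h(110,218)=(110*31+218)%997=637 h(364,867)=(364*31+867)%997=187 -> [637, 187]
  L3: h(637,187)=(637*31+187)%997=991 -> [991]
  root = 991 == target 991  ** MATCH **
Candidate C: set leaf[1] = 95 -> leaves = [99, 95, 66, 37, 76, 2, 27, 30]
  L0: [99, 95, 66, 37, 76, 2, 27, 30]
  L1: h(99,95)=(99*31+95)%997=173 h(66,37)=(66*31+37)%997=89 h(76,2)=(76*31+2)%997=364 h(27,30)=(27*31+30)%997=867 -> [173, 89, 364, 867]
  L2: h(173,89)=(173*31+89)%997=467 h(364,867)=(364*31+867)%997=187 -> [467, 187]
  L3: h(467,187)=(467*31+187)%997=706 -> [706]
  root = 706 != target 991
Candidate B produces the target root.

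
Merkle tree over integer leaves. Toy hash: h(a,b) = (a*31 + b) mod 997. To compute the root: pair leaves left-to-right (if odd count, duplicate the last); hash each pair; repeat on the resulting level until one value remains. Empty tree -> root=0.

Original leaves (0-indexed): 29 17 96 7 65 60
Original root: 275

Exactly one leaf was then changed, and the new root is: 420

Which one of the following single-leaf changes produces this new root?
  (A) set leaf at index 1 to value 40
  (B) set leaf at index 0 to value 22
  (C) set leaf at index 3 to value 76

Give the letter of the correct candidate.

Answer: C

Derivation:
Original leaves: [29, 17, 96, 7, 65, 60]
Target new root: 420
Try each candidate change and compute the resulting root:
Candidate A: set leaf[1] = 40 -> leaves = [29, 40, 96, 7, 65, 60]
  L0: [29, 40, 96, 7, 65, 60]
  L1: h(29,40)=(29*31+40)%997=939 h(96,7)=(96*31+7)%997=989 h(65,60)=(65*31+60)%997=81 -> [939, 989, 81]
  L2: h(939,989)=(939*31+989)%997=188 h(81,81)=(81*31+81)%997=598 -> [188, 598]
  L3: h(188,598)=(188*31+598)%997=444 -> [444]
  root = 444 != target 420
Candidate B: set leaf[0] = 22 -> leaves = [22, 17, 96, 7, 65, 60]
  L0: [22, 17, 96, 7, 65, 60]
  L1: h(22,17)=(22*31+17)%997=699 h(96,7)=(96*31+7)%997=989 h(65,60)=(65*31+60)%997=81 -> [699, 989, 81]
  L2: h(699,989)=(699*31+989)%997=724 h(81,81)=(81*31+81)%997=598 -> [724, 598]
  L3: h(724,598)=(724*31+598)%997=111 -> [111]
  root = 111 != target 420
Candidate C: set leaf[3] = 76 -> leaves = [29, 17, 96, 76, 65, 60]
  L0: [29, 17, 96, 76, 65, 60]
  L1: h(29,17)=(29*31+17)%997=916 h(96,76)=(96*31+76)%997=61 h(65,60)=(65*31+60)%997=81 -> [916, 61, 81]
  L2: h(916,61)=(916*31+61)%997=541 h(81,81)=(81*31+81)%997=598 -> [541, 598]
  L3: h(541,598)=(541*31+598)%997=420 -> [420]
  root = 420 == target 420  ** MATCH **
Candidate C produces the target root.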